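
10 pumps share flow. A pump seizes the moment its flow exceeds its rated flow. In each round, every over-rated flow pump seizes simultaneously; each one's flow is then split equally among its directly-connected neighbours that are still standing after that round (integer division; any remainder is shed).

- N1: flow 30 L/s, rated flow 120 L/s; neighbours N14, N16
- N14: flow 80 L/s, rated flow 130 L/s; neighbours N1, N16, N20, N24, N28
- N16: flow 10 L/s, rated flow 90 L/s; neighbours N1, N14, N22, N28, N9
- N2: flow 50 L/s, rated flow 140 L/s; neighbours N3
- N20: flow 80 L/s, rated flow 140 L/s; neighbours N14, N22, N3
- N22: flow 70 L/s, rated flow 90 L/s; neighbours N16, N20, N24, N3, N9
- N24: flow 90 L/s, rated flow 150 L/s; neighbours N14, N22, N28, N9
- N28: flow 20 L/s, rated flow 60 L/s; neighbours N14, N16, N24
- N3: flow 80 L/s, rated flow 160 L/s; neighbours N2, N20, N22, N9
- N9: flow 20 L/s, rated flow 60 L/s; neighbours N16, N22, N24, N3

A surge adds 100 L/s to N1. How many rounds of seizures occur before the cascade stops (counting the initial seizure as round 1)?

7

Round 1 — N1 at 130 > 120. N1 seizes.
  N1 sheds 130 L/s to N14, N16: 65 each.
    N14: 80+65 = 145 > 130
    N16: 10+65 = 75 ≤ 90
Round 2 — N14 seizes.
  N14 sheds 145 L/s to N16, N20, N24, N28: 36 each (1 lost).
    N16: 75+36 = 111 > 90
    N20: 80+36 = 116 ≤ 140
    N24: 90+36 = 126 ≤ 150
    N28: 20+36 = 56 ≤ 60
Round 3 — N16 seizes.
  N16 sheds 111 L/s to N22, N28, N9: 37 each.
    N22: 70+37 = 107 > 90
    N28: 56+37 = 93 > 60
    N9: 20+37 = 57 ≤ 60
Round 4 — N22, N28 seize.
  N22 sheds 107 L/s to N20, N24, N3, N9: 26 each (3 lost).
    N20: 116+26 = 142 > 140
    N24: 126+26 = 152 > 150
    N3: 80+26 = 106 ≤ 160
    N9: 57+26 = 83 > 60
  N28 sheds 93 L/s to N24: 93 each.
    N24: 152+93 = 245 > 150
Round 5 — N20, N24, N9 seize.
  N20 sheds 142 L/s to N3: 142 each.
    N3: 106+142 = 248 > 160
  N24 sheds 245 L/s: no online neighbours, lost.
  N9 sheds 83 L/s to N3: 83 each.
    N3: 248+83 = 331 > 160
Round 6 — N3 seizes.
  N3 sheds 331 L/s to N2: 331 each.
    N2: 50+331 = 381 > 140
Round 7 — N2 seizes.
  N2 sheds 381 L/s: no online neighbours, lost.
No further seizures.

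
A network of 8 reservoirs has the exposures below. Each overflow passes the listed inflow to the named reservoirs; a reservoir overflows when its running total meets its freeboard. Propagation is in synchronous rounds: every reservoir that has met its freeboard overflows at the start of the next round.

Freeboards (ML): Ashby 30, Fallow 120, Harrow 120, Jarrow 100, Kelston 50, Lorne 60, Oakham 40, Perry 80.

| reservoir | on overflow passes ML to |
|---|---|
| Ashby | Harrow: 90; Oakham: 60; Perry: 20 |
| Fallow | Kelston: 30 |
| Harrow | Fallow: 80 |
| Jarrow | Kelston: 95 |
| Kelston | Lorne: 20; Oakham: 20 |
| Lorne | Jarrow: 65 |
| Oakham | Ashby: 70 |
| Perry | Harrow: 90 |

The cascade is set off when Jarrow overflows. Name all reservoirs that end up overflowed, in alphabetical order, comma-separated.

Jarrow, Kelston

Round 1 — Jarrow overflows (initial).
  Kelston: +95 → 95 ≥ 50
Round 2 — Kelston overflows.
  Lorne: +20 → 20 < 60
  Oakham: +20 → 20 < 40
No further overflows.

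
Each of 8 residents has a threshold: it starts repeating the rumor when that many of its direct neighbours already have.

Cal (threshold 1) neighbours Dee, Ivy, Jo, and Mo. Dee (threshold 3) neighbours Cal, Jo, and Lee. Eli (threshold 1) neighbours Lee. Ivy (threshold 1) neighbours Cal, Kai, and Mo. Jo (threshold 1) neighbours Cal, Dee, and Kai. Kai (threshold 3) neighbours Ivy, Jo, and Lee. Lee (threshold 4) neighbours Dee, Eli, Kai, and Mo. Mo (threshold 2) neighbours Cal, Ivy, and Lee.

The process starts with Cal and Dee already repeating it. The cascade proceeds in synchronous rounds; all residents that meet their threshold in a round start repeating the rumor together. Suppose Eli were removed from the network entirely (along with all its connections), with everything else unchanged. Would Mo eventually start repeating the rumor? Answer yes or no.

With Eli removed:
Round 1 — Cal, Dee start repeating the rumor (initial).
Round 2 — checking thresholds:
  Ivy: 1 of 3 neighbours ≥ 1, starts repeating the rumor.
  Jo: 2 of 3 neighbours ≥ 1, starts repeating the rumor.
  Lee: 1 of 3 neighbours < 4, holds.
  Mo: 1 of 3 neighbours < 2, holds.
Round 3 — checking thresholds:
  Kai: 2 of 3 neighbours < 3, holds.
  Lee: 1 of 3 neighbours < 4, holds.
  Mo: 2 of 3 neighbours ≥ 2, starts repeating the rumor.
Round 4 — no new spreads; cascade stops.

yes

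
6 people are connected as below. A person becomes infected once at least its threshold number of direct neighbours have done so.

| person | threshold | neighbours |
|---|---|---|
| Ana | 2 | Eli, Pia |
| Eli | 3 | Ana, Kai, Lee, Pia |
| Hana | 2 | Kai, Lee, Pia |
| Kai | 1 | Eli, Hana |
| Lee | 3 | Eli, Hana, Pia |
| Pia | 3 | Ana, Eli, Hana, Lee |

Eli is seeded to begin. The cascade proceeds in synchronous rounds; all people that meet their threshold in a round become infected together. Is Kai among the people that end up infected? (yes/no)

yes

Round 1 — Eli becomes infected (initial).
Round 2 — checking thresholds:
  Ana: 1 of 2 neighbours < 2, not yet.
  Kai: 1 of 2 neighbours ≥ 1, becomes infected.
  Lee: 1 of 3 neighbours < 3, not yet.
  Pia: 1 of 4 neighbours < 3, not yet.
Round 3 — no new infections; cascade stops.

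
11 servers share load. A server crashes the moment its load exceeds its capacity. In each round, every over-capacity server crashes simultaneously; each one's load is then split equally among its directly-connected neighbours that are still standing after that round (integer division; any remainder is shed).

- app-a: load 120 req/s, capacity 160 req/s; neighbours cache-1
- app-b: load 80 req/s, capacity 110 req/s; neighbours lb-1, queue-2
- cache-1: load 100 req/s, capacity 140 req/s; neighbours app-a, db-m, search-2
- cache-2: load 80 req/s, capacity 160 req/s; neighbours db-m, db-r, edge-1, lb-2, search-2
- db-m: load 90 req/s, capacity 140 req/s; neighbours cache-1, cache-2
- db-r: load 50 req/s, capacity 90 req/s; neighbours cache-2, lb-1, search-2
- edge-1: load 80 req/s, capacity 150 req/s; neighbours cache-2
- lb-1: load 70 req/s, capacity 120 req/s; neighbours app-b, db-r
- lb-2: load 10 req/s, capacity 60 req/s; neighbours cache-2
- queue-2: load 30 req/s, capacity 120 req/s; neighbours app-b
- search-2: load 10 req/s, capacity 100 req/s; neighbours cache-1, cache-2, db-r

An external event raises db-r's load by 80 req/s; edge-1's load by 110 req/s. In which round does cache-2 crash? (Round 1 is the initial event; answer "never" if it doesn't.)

Round 1 — db-r at 130 > 90; edge-1 at 190 > 150. db-r, edge-1 crash.
  db-r sheds 130 req/s to cache-2, lb-1, search-2: 43 each (1 lost).
    cache-2: 80+43 = 123 ≤ 160
    lb-1: 70+43 = 113 ≤ 120
    search-2: 10+43 = 53 ≤ 100
  edge-1 sheds 190 req/s to cache-2: 190 each.
    cache-2: 123+190 = 313 > 160
Round 2 — cache-2 crashes.
  cache-2 sheds 313 req/s to db-m, lb-2, search-2: 104 each (1 lost).
    db-m: 90+104 = 194 > 140
    lb-2: 10+104 = 114 > 60
    search-2: 53+104 = 157 > 100
Round 3 — db-m, lb-2, search-2 crash.
  db-m sheds 194 req/s to cache-1: 194 each.
    cache-1: 100+194 = 294 > 140
  lb-2 sheds 114 req/s: no online neighbours, lost.
  search-2 sheds 157 req/s to cache-1: 157 each.
    cache-1: 294+157 = 451 > 140
Round 4 — cache-1 crashes.
  cache-1 sheds 451 req/s to app-a: 451 each.
    app-a: 120+451 = 571 > 160
Round 5 — app-a crashes.
  app-a sheds 571 req/s: no online neighbours, lost.
No further crashes.

2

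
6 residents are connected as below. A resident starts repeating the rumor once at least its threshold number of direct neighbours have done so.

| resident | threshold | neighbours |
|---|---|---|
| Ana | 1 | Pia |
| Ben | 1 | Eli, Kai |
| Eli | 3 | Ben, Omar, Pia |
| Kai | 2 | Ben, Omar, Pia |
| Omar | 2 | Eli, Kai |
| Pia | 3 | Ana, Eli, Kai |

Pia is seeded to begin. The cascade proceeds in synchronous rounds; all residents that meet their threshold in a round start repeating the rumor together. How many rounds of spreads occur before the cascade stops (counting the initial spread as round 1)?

Round 1 — Pia starts repeating the rumor (initial).
Round 2 — checking thresholds:
  Ana: 1 of 1 neighbours ≥ 1, starts repeating the rumor.
  Eli: 1 of 3 neighbours < 3, below threshold.
  Kai: 1 of 3 neighbours < 2, below threshold.
Round 3 — no new spreads; cascade stops.

2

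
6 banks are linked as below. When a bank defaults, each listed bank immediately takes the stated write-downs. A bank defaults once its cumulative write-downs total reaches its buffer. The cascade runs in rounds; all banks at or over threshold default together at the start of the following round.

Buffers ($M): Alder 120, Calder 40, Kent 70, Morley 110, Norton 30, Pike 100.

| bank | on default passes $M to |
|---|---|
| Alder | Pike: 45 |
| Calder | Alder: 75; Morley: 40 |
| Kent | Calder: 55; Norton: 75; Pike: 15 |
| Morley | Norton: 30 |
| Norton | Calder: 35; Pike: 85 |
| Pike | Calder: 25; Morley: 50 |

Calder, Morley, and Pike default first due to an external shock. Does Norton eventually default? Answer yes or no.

Round 1 — Calder, Morley, Pike default (initial).
  Alder: +75 → 75 < 120
  Norton: +30 → 30 ≥ 30
Round 2 — Norton defaults.
No further defaults.

yes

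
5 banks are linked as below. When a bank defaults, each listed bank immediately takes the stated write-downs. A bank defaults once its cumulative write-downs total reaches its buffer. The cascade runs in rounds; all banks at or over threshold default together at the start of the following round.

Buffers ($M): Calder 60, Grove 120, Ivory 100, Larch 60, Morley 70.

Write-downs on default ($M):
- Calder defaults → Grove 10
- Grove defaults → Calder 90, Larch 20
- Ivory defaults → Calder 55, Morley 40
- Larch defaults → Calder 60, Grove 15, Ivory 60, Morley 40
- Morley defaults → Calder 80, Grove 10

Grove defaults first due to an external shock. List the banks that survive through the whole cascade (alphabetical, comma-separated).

Ivory, Larch, Morley

Round 1 — Grove defaults (initial).
  Calder: +90 → 90 ≥ 60
  Larch: +20 → 20 < 60
Round 2 — Calder defaults.
No further defaults.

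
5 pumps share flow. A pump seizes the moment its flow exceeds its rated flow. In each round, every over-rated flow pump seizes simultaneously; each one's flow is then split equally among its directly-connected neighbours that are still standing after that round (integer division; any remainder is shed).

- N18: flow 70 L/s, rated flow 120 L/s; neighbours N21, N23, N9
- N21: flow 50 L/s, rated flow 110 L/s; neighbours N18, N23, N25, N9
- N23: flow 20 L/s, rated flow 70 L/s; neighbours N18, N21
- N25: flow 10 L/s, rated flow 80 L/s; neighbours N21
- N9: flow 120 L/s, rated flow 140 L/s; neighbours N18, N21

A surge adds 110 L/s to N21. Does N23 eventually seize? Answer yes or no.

Round 1 — N21 at 160 > 110. N21 seizes.
  N21 sheds 160 L/s to N18, N23, N25, N9: 40 each.
    N18: 70+40 = 110 ≤ 120
    N23: 20+40 = 60 ≤ 70
    N25: 10+40 = 50 ≤ 80
    N9: 120+40 = 160 > 140
Round 2 — N9 seizes.
  N9 sheds 160 L/s to N18: 160 each.
    N18: 110+160 = 270 > 120
Round 3 — N18 seizes.
  N18 sheds 270 L/s to N23: 270 each.
    N23: 60+270 = 330 > 70
Round 4 — N23 seizes.
  N23 sheds 330 L/s: no online neighbours, lost.
No further seizures.

yes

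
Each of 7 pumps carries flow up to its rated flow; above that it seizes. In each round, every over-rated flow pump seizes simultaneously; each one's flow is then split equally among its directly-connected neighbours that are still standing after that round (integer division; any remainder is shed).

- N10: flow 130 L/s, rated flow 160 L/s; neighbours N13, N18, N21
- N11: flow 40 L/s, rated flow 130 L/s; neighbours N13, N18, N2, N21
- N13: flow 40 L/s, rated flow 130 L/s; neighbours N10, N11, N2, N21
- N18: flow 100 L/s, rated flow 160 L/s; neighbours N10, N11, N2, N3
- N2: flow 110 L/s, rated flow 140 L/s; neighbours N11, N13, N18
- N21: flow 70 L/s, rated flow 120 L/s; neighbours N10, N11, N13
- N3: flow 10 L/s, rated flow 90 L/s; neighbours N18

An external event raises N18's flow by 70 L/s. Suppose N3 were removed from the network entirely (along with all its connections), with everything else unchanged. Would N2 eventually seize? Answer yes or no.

yes

With N3 removed:
Round 1 — N18 at 170 > 160. N18 seizes.
  N18 sheds 170 L/s to N10, N11, N2: 56 each (2 lost).
    N10: 130+56 = 186 > 160
    N11: 40+56 = 96 ≤ 130
    N2: 110+56 = 166 > 140
Round 2 — N10, N2 seize.
  N10 sheds 186 L/s to N13, N21: 93 each.
    N13: 40+93 = 133 > 130
    N21: 70+93 = 163 > 120
  N2 sheds 166 L/s to N11, N13: 83 each.
    N11: 96+83 = 179 > 130
    N13: 133+83 = 216 > 130
Round 3 — N11, N13, N21 seize.
  N11 sheds 179 L/s: no online neighbours, lost.
  N13 sheds 216 L/s: no online neighbours, lost.
  N21 sheds 163 L/s: no online neighbours, lost.
No further seizures.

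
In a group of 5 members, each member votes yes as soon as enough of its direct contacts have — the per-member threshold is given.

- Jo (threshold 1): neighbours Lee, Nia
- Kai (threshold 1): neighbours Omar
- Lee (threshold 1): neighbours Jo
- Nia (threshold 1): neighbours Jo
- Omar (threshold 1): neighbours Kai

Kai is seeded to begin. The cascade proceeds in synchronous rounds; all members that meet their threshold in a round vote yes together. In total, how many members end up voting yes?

Round 1 — Kai votes yes (initial).
Round 2 — checking thresholds:
  Omar: 1 of 1 neighbours ≥ 1, votes yes.
Round 3 — no new yes votes; cascade stops.

2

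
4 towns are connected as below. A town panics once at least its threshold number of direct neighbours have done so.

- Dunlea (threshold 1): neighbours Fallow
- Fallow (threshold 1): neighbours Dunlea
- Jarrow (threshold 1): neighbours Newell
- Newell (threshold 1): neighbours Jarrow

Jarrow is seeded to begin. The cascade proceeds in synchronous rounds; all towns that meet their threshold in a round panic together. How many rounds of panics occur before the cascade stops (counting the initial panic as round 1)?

Round 1 — Jarrow panics (initial).
Round 2 — checking thresholds:
  Newell: 1 of 1 neighbours ≥ 1, panics.
Round 3 — no new panics; cascade stops.

2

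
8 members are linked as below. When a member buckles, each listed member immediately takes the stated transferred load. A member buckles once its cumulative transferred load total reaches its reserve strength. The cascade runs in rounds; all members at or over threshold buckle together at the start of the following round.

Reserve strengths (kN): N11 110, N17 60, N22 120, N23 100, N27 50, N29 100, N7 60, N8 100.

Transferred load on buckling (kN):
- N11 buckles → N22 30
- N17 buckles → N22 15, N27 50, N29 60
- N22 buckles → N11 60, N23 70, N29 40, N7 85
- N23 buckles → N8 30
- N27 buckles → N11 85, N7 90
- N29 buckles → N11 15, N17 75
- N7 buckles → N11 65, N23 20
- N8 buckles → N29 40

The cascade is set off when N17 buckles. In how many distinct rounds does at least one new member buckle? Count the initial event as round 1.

Round 1 — N17 buckles (initial).
  N22: +15 → 15 < 120
  N27: +50 → 50 ≥ 50
  N29: +60 → 60 < 100
Round 2 — N27 buckles.
  N11: +85 → 85 < 110
  N7: +90 → 90 ≥ 60
Round 3 — N7 buckles.
  N11: +65 → 150 ≥ 110
  N23: +20 → 20 < 100
Round 4 — N11 buckles.
  N22: +30 → 45 < 120
No further bucklings.

4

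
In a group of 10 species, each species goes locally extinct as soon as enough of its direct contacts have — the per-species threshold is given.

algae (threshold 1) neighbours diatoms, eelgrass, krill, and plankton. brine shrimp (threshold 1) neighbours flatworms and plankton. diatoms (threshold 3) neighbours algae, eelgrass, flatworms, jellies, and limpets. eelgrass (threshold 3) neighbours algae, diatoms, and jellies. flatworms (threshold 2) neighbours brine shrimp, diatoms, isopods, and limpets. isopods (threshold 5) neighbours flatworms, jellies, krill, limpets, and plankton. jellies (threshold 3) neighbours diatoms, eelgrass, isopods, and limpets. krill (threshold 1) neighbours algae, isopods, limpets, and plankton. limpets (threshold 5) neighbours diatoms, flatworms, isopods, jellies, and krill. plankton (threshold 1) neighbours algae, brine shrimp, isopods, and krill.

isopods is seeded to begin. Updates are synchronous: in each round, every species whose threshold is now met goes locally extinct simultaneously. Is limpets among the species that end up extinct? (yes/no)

no

Round 1 — isopods goes locally extinct (initial).
Round 2 — checking thresholds:
  flatworms: 1 of 4 neighbours < 2, below threshold.
  jellies: 1 of 4 neighbours < 3, below threshold.
  krill: 1 of 4 neighbours ≥ 1, goes locally extinct.
  limpets: 1 of 5 neighbours < 5, below threshold.
  plankton: 1 of 4 neighbours ≥ 1, goes locally extinct.
Round 3 — checking thresholds:
  algae: 2 of 4 neighbours ≥ 1, goes locally extinct.
  brine shrimp: 1 of 2 neighbours ≥ 1, goes locally extinct.
  flatworms: 1 of 4 neighbours < 2, below threshold.
  jellies: 1 of 4 neighbours < 3, below threshold.
  limpets: 2 of 5 neighbours < 5, below threshold.
Round 4 — checking thresholds:
  diatoms: 1 of 5 neighbours < 3, below threshold.
  eelgrass: 1 of 3 neighbours < 3, below threshold.
  flatworms: 2 of 4 neighbours ≥ 2, goes locally extinct.
  jellies: 1 of 4 neighbours < 3, below threshold.
  limpets: 2 of 5 neighbours < 5, below threshold.
Round 5 — no new extinctions; cascade stops.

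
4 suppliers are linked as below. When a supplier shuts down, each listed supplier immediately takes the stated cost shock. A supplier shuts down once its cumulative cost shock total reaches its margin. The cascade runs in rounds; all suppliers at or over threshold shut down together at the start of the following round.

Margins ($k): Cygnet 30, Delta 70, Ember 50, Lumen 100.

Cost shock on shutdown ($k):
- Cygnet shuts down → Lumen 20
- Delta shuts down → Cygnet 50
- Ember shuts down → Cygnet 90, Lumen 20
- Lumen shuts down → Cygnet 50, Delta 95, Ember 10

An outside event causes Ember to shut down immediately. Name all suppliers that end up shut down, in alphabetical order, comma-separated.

Cygnet, Ember

Round 1 — Ember shuts down (initial).
  Cygnet: +90 → 90 ≥ 30
  Lumen: +20 → 20 < 100
Round 2 — Cygnet shuts down.
  Lumen: +20 → 40 < 100
No further shutdowns.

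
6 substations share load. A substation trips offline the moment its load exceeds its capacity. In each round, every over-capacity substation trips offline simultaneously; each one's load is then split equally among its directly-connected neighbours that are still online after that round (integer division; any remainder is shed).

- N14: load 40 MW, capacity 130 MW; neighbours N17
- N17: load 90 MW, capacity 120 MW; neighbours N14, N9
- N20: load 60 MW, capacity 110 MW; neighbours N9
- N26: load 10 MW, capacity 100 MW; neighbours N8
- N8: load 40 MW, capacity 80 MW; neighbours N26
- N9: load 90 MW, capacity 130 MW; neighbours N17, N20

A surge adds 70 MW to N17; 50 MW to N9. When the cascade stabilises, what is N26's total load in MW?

10

Round 1 — N17 at 160 > 120; N9 at 140 > 130. N17, N9 trip offline.
  N17 sheds 160 MW to N14: 160 each.
    N14: 40+160 = 200 > 130
  N9 sheds 140 MW to N20: 140 each.
    N20: 60+140 = 200 > 110
Round 2 — N14, N20 trip offline.
  N14 sheds 200 MW: no online neighbours, lost.
  N20 sheds 200 MW: no online neighbours, lost.
No further trips.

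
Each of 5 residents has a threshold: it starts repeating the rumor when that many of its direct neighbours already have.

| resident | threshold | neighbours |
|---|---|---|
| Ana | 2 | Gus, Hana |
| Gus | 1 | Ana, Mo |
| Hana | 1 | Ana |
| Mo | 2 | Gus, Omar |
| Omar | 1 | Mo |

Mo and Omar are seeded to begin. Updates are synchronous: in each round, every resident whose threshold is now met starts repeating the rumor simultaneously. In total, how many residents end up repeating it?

3

Round 1 — Mo, Omar start repeating the rumor (initial).
Round 2 — checking thresholds:
  Gus: 1 of 2 neighbours ≥ 1, starts repeating the rumor.
Round 3 — no new spreads; cascade stops.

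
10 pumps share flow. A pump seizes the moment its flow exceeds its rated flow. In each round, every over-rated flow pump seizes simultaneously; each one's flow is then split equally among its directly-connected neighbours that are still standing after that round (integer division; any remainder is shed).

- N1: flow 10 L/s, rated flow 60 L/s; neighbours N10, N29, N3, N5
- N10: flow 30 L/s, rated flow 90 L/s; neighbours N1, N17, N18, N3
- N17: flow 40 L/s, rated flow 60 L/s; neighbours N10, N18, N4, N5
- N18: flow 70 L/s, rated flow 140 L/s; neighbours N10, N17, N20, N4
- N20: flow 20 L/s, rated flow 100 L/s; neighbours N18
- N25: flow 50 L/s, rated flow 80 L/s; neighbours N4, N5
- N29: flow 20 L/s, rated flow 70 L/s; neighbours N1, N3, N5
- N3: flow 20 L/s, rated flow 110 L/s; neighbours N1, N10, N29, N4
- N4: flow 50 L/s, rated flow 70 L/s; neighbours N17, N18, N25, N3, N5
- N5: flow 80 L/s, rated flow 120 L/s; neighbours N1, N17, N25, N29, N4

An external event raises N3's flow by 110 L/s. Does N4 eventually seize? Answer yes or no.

Round 1 — N3 at 130 > 110. N3 seizes.
  N3 sheds 130 L/s to N1, N10, N29, N4: 32 each (2 lost).
    N1: 10+32 = 42 ≤ 60
    N10: 30+32 = 62 ≤ 90
    N29: 20+32 = 52 ≤ 70
    N4: 50+32 = 82 > 70
Round 2 — N4 seizes.
  N4 sheds 82 L/s to N17, N18, N25, N5: 20 each (2 lost).
    N17: 40+20 = 60 ≤ 60
    N18: 70+20 = 90 ≤ 140
    N25: 50+20 = 70 ≤ 80
    N5: 80+20 = 100 ≤ 120
No further seizures.

yes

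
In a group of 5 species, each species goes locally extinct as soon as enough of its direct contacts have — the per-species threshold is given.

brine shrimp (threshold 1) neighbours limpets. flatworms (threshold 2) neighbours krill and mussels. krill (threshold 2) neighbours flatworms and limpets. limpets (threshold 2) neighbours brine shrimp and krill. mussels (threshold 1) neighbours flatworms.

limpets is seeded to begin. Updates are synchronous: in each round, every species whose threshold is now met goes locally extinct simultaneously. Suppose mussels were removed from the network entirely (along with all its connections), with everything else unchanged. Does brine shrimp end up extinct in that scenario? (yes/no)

yes

With mussels removed:
Round 1 — limpets goes locally extinct (initial).
Round 2 — checking thresholds:
  brine shrimp: 1 of 1 neighbours ≥ 1, goes locally extinct.
  krill: 1 of 2 neighbours < 2, below threshold.
Round 3 — no new extinctions; cascade stops.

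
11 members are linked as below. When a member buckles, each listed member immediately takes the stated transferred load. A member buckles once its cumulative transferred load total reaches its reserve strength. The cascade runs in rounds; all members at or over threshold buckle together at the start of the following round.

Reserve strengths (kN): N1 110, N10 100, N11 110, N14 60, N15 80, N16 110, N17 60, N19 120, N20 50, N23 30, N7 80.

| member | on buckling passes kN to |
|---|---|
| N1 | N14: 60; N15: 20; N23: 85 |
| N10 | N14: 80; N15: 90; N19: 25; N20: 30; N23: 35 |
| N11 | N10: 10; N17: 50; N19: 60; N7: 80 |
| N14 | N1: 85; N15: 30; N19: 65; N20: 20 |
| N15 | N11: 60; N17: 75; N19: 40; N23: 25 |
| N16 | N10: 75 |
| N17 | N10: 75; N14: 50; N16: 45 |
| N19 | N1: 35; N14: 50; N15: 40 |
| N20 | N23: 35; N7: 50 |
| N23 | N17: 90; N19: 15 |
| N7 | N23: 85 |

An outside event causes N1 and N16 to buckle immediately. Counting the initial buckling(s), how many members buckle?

9

Round 1 — N1, N16 buckle (initial).
  N10: +75 → 75 < 100
  N14: +60 → 60 ≥ 60
  N15: +20 → 20 < 80
  N23: +85 → 85 ≥ 30
Round 2 — N14, N23 buckle.
  N15: +30 → 50 < 80
  N17: +90 → 90 ≥ 60
  N19: +65+15 → 80 < 120
  N20: +20 → 20 < 50
Round 3 — N17 buckles.
  N10: +75 → 150 ≥ 100
Round 4 — N10 buckles.
  N15: +90 → 140 ≥ 80
  N19: +25 → 105 < 120
  N20: +30 → 50 ≥ 50
Round 5 — N15, N20 buckle.
  N11: +60 → 60 < 110
  N19: +40 → 145 ≥ 120
  N7: +50 → 50 < 80
Round 6 — N19 buckles.
No further bucklings.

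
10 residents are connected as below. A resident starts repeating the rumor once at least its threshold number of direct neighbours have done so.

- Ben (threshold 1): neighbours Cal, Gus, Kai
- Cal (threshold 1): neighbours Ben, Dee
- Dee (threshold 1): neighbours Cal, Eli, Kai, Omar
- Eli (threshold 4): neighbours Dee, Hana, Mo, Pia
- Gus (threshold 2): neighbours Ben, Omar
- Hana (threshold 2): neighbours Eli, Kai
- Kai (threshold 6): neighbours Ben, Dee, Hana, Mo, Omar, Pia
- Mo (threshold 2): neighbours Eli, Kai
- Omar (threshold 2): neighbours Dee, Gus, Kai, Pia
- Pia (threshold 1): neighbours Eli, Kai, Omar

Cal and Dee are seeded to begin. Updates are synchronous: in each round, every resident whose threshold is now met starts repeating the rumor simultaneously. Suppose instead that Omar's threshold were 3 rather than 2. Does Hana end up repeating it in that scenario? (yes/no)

no

With Omar's threshold at 3:
Round 1 — Cal, Dee start repeating the rumor (initial).
Round 2 — checking thresholds:
  Ben: 1 of 3 neighbours ≥ 1, starts repeating the rumor.
  Eli: 1 of 4 neighbours < 4, below threshold.
  Kai: 1 of 6 neighbours < 6, below threshold.
  Omar: 1 of 4 neighbours < 3, below threshold.
Round 3 — no new spreads; cascade stops.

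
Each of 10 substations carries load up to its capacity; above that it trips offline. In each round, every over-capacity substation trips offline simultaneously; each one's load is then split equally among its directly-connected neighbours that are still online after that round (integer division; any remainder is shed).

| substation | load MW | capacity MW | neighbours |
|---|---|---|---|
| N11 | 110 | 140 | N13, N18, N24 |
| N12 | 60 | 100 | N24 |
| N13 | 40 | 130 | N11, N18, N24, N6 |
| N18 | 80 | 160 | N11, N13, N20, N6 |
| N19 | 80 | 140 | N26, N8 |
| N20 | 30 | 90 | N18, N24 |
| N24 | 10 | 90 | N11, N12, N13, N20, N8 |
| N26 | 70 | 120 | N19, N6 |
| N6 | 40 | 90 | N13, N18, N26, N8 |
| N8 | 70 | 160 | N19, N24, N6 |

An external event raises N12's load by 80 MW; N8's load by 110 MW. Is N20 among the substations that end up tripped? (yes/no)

yes

Round 1 — N12 at 140 > 100; N8 at 180 > 160. N12, N8 trip offline.
  N12 sheds 140 MW to N24: 140 each.
    N24: 10+140 = 150 > 90
  N8 sheds 180 MW to N19, N24, N6: 60 each.
    N19: 80+60 = 140 ≤ 140
    N24: 150+60 = 210 > 90
    N6: 40+60 = 100 > 90
Round 2 — N24, N6 trip offline.
  N24 sheds 210 MW to N11, N13, N20: 70 each.
    N11: 110+70 = 180 > 140
    N13: 40+70 = 110 ≤ 130
    N20: 30+70 = 100 > 90
  N6 sheds 100 MW to N13, N18, N26: 33 each (1 lost).
    N13: 110+33 = 143 > 130
    N18: 80+33 = 113 ≤ 160
    N26: 70+33 = 103 ≤ 120
Round 3 — N11, N13, N20 trip offline.
  N11 sheds 180 MW to N18: 180 each.
    N18: 113+180 = 293 > 160
  N13 sheds 143 MW to N18: 143 each.
    N18: 293+143 = 436 > 160
  N20 sheds 100 MW to N18: 100 each.
    N18: 436+100 = 536 > 160
Round 4 — N18 trips offline.
  N18 sheds 536 MW: no online neighbours, lost.
No further trips.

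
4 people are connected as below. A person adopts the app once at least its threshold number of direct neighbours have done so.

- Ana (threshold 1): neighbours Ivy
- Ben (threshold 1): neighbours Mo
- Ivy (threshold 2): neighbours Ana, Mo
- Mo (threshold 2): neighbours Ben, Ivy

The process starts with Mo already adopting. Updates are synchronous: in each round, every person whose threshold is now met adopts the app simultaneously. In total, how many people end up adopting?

Round 1 — Mo adopts the app (initial).
Round 2 — checking thresholds:
  Ben: 1 of 1 neighbours ≥ 1, adopts the app.
  Ivy: 1 of 2 neighbours < 2, below threshold.
Round 3 — no new adoptions; cascade stops.

2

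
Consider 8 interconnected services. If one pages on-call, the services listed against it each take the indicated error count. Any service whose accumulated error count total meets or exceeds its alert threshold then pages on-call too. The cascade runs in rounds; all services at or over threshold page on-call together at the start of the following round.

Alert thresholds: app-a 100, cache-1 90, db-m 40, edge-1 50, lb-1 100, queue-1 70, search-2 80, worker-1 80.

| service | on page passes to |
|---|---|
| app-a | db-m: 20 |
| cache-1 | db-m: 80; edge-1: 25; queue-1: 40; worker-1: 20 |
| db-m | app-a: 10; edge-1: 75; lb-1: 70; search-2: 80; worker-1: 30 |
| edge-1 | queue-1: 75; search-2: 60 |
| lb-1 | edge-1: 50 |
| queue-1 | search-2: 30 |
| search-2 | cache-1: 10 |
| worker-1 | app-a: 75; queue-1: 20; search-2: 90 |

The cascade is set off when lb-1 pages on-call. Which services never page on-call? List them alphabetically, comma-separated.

Round 1 — lb-1 pages on-call (initial).
  edge-1: +50 → 50 ≥ 50
Round 2 — edge-1 pages on-call.
  queue-1: +75 → 75 ≥ 70
  search-2: +60 → 60 < 80
Round 3 — queue-1 pages on-call.
  search-2: +30 → 90 ≥ 80
Round 4 — search-2 pages on-call.
  cache-1: +10 → 10 < 90
No further pages.

app-a, cache-1, db-m, worker-1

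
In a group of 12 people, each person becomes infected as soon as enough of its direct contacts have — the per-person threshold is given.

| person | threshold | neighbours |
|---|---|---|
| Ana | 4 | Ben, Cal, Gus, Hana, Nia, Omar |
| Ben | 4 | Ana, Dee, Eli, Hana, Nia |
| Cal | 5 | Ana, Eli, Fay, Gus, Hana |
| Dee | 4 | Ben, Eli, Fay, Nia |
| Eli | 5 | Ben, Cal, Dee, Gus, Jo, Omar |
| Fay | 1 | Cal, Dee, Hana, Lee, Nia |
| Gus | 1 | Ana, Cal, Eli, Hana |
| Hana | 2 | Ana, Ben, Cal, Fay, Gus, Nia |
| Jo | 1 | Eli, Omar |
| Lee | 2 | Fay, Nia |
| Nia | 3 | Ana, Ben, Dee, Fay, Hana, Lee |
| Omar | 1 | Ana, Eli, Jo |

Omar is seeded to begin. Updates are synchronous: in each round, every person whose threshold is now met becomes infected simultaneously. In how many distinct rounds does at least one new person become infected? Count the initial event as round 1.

2

Round 1 — Omar becomes infected (initial).
Round 2 — checking thresholds:
  Ana: 1 of 6 neighbours < 4, holds.
  Eli: 1 of 6 neighbours < 5, holds.
  Jo: 1 of 2 neighbours ≥ 1, becomes infected.
Round 3 — no new infections; cascade stops.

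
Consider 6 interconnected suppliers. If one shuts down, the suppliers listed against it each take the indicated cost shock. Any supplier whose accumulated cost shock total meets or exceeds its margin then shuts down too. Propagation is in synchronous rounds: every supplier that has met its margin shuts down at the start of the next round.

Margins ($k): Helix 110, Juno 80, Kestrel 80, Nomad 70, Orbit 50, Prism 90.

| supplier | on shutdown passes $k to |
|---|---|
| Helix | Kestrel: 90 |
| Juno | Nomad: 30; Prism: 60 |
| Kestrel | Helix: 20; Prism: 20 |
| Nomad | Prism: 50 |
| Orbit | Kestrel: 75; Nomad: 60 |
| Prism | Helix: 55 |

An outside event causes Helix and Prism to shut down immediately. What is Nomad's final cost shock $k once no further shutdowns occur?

0

Round 1 — Helix, Prism shut down (initial).
  Kestrel: +90 → 90 ≥ 80
Round 2 — Kestrel shuts down.
No further shutdowns.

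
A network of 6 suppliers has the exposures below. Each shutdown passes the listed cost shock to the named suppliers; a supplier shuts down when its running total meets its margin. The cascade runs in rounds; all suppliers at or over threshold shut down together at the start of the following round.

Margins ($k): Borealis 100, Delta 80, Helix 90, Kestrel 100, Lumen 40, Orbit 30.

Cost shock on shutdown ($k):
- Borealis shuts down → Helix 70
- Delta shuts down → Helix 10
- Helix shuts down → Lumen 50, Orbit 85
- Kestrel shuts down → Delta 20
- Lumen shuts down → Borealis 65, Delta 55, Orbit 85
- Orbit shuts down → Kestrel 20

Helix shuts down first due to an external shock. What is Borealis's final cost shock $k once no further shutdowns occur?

65

Round 1 — Helix shuts down (initial).
  Lumen: +50 → 50 ≥ 40
  Orbit: +85 → 85 ≥ 30
Round 2 — Lumen, Orbit shut down.
  Borealis: +65 → 65 < 100
  Delta: +55 → 55 < 80
  Kestrel: +20 → 20 < 100
No further shutdowns.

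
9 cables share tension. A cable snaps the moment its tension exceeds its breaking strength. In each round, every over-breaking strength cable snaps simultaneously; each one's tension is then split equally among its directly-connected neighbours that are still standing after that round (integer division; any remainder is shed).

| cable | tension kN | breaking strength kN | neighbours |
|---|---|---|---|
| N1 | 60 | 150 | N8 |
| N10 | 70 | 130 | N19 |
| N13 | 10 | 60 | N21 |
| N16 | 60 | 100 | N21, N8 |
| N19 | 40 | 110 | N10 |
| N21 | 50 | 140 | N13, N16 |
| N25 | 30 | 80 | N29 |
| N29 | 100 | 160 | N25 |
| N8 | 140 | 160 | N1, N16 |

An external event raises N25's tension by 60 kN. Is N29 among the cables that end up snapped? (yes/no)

Round 1 — N25 at 90 > 80. N25 snaps.
  N25 sheds 90 kN to N29: 90 each.
    N29: 100+90 = 190 > 160
Round 2 — N29 snaps.
  N29 sheds 190 kN: no online neighbours, lost.
No further breaks.

yes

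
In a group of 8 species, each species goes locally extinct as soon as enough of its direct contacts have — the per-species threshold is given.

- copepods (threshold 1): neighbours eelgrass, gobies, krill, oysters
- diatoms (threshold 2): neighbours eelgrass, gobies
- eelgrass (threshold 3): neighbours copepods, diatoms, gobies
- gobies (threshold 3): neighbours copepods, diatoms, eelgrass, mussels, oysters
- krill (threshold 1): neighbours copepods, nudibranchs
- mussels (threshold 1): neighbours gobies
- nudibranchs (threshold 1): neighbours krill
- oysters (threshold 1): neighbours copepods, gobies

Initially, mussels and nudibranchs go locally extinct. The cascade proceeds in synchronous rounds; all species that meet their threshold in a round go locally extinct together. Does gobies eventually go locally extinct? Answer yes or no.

Round 1 — mussels, nudibranchs go locally extinct (initial).
Round 2 — checking thresholds:
  gobies: 1 of 5 neighbours < 3, not yet.
  krill: 1 of 2 neighbours ≥ 1, goes locally extinct.
Round 3 — checking thresholds:
  copepods: 1 of 4 neighbours ≥ 1, goes locally extinct.
  gobies: 1 of 5 neighbours < 3, not yet.
Round 4 — checking thresholds:
  eelgrass: 1 of 3 neighbours < 3, not yet.
  gobies: 2 of 5 neighbours < 3, not yet.
  oysters: 1 of 2 neighbours ≥ 1, goes locally extinct.
Round 5 — checking thresholds:
  eelgrass: 1 of 3 neighbours < 3, not yet.
  gobies: 3 of 5 neighbours ≥ 3, goes locally extinct.
Round 6 — no new extinctions; cascade stops.

yes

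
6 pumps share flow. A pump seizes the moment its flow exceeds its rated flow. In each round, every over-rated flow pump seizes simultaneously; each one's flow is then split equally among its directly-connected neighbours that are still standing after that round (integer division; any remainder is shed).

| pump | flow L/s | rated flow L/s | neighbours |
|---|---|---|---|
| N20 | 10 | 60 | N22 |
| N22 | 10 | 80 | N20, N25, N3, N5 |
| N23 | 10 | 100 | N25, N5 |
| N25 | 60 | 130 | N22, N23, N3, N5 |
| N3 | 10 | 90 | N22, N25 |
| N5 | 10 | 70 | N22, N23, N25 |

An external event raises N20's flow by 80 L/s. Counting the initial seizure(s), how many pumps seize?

Round 1 — N20 at 90 > 60. N20 seizes.
  N20 sheds 90 L/s to N22: 90 each.
    N22: 10+90 = 100 > 80
Round 2 — N22 seizes.
  N22 sheds 100 L/s to N25, N3, N5: 33 each (1 lost).
    N25: 60+33 = 93 ≤ 130
    N3: 10+33 = 43 ≤ 90
    N5: 10+33 = 43 ≤ 70
No further seizures.

2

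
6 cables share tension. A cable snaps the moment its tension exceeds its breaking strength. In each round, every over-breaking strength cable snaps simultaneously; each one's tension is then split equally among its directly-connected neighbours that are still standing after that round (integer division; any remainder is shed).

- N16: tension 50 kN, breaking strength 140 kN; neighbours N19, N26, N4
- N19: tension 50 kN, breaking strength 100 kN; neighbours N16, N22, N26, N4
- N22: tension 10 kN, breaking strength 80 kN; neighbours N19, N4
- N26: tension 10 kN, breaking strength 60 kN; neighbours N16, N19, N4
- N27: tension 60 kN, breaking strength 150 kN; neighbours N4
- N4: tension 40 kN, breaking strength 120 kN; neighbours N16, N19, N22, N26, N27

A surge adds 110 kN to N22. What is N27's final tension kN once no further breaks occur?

Round 1 — N22 at 120 > 80. N22 snaps.
  N22 sheds 120 kN to N19, N4: 60 each.
    N19: 50+60 = 110 > 100
    N4: 40+60 = 100 ≤ 120
Round 2 — N19 snaps.
  N19 sheds 110 kN to N16, N26, N4: 36 each (2 lost).
    N16: 50+36 = 86 ≤ 140
    N26: 10+36 = 46 ≤ 60
    N4: 100+36 = 136 > 120
Round 3 — N4 snaps.
  N4 sheds 136 kN to N16, N26, N27: 45 each (1 lost).
    N16: 86+45 = 131 ≤ 140
    N26: 46+45 = 91 > 60
    N27: 60+45 = 105 ≤ 150
Round 4 — N26 snaps.
  N26 sheds 91 kN to N16: 91 each.
    N16: 131+91 = 222 > 140
Round 5 — N16 snaps.
  N16 sheds 222 kN: no online neighbours, lost.
No further breaks.

105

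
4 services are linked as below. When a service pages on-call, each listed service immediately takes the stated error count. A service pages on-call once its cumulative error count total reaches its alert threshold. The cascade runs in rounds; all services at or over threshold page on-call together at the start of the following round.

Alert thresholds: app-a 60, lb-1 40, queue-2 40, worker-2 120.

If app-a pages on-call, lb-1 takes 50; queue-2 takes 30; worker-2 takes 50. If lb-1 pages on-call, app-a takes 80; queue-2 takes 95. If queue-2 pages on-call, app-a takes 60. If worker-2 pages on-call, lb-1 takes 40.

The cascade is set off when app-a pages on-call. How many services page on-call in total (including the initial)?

Round 1 — app-a pages on-call (initial).
  lb-1: +50 → 50 ≥ 40
  queue-2: +30 → 30 < 40
  worker-2: +50 → 50 < 120
Round 2 — lb-1 pages on-call.
  queue-2: +95 → 125 ≥ 40
Round 3 — queue-2 pages on-call.
No further pages.

3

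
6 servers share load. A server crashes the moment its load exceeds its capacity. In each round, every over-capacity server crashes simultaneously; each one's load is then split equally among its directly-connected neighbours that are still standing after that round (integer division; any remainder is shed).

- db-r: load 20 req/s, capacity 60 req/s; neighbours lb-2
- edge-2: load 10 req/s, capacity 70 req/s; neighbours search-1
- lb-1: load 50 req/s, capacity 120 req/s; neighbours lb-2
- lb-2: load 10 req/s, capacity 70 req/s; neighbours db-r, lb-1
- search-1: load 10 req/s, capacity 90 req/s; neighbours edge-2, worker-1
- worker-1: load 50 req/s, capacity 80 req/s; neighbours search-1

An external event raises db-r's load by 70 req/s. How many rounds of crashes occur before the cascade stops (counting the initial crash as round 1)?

3

Round 1 — db-r at 90 > 60. db-r crashes.
  db-r sheds 90 req/s to lb-2: 90 each.
    lb-2: 10+90 = 100 > 70
Round 2 — lb-2 crashes.
  lb-2 sheds 100 req/s to lb-1: 100 each.
    lb-1: 50+100 = 150 > 120
Round 3 — lb-1 crashes.
  lb-1 sheds 150 req/s: no online neighbours, lost.
No further crashes.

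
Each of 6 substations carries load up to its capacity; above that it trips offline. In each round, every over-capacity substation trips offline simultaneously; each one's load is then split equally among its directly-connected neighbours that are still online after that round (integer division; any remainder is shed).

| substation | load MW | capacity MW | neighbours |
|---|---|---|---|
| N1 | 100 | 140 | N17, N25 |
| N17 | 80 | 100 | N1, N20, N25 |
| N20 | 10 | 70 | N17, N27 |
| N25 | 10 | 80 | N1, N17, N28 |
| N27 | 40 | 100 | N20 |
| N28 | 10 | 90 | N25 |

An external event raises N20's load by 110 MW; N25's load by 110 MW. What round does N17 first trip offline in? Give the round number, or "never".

2

Round 1 — N20 at 120 > 70; N25 at 120 > 80. N20, N25 trip offline.
  N20 sheds 120 MW to N17, N27: 60 each.
    N17: 80+60 = 140 > 100
    N27: 40+60 = 100 ≤ 100
  N25 sheds 120 MW to N1, N17, N28: 40 each.
    N1: 100+40 = 140 ≤ 140
    N17: 140+40 = 180 > 100
    N28: 10+40 = 50 ≤ 90
Round 2 — N17 trips offline.
  N17 sheds 180 MW to N1: 180 each.
    N1: 140+180 = 320 > 140
Round 3 — N1 trips offline.
  N1 sheds 320 MW: no online neighbours, lost.
No further trips.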